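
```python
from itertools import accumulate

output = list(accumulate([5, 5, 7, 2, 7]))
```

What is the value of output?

Step 1: accumulate computes running sums:
  + 5 = 5
  + 5 = 10
  + 7 = 17
  + 2 = 19
  + 7 = 26
Therefore output = [5, 10, 17, 19, 26].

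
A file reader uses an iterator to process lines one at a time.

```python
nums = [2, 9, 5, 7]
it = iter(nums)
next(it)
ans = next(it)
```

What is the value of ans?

Step 1: Create iterator over [2, 9, 5, 7].
Step 2: next() consumes 2.
Step 3: next() returns 9.
Therefore ans = 9.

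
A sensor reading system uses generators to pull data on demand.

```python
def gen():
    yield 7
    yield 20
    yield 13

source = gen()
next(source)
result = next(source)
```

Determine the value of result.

Step 1: gen() creates a generator.
Step 2: next(source) yields 7 (consumed and discarded).
Step 3: next(source) yields 20, assigned to result.
Therefore result = 20.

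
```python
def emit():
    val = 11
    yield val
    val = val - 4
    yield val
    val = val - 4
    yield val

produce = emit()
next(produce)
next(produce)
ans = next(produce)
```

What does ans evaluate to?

Step 1: Trace through generator execution:
  Yield 1: val starts at 11, yield 11
  Yield 2: val = 11 - 4 = 7, yield 7
  Yield 3: val = 7 - 4 = 3, yield 3
Step 2: First next() gets 11, second next() gets the second value, third next() yields 3.
Therefore ans = 3.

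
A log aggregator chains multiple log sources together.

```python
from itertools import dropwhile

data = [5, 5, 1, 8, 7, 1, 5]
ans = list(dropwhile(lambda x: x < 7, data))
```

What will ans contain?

Step 1: dropwhile drops elements while < 7:
  5 < 7: dropped
  5 < 7: dropped
  1 < 7: dropped
  8: kept (dropping stopped)
Step 2: Remaining elements kept regardless of condition.
Therefore ans = [8, 7, 1, 5].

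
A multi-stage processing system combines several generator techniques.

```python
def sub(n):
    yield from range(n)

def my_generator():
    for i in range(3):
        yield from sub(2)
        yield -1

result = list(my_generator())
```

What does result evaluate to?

Step 1: For each i in range(3):
  i=0: yield from sub(2) -> [0, 1], then yield -1
  i=1: yield from sub(2) -> [0, 1], then yield -1
  i=2: yield from sub(2) -> [0, 1], then yield -1
Therefore result = [0, 1, -1, 0, 1, -1, 0, 1, -1].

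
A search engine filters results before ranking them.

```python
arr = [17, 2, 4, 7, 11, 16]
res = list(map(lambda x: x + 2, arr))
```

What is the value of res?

Step 1: Apply lambda x: x + 2 to each element:
  17 -> 19
  2 -> 4
  4 -> 6
  7 -> 9
  11 -> 13
  16 -> 18
Therefore res = [19, 4, 6, 9, 13, 18].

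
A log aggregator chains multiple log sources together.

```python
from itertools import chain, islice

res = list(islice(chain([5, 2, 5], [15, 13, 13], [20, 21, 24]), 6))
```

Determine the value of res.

Step 1: chain([5, 2, 5], [15, 13, 13], [20, 21, 24]) = [5, 2, 5, 15, 13, 13, 20, 21, 24].
Step 2: islice takes first 6 elements: [5, 2, 5, 15, 13, 13].
Therefore res = [5, 2, 5, 15, 13, 13].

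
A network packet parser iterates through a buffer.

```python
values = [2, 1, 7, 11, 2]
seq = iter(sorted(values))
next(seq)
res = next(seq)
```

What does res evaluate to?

Step 1: sorted([2, 1, 7, 11, 2]) = [1, 2, 2, 7, 11].
Step 2: Create iterator and skip 1 elements.
Step 3: next() returns 2.
Therefore res = 2.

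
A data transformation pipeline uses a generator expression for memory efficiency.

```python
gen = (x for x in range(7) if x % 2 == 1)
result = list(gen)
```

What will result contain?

Step 1: Filter range(7) keeping only odd values:
  x=0: even, excluded
  x=1: odd, included
  x=2: even, excluded
  x=3: odd, included
  x=4: even, excluded
  x=5: odd, included
  x=6: even, excluded
Therefore result = [1, 3, 5].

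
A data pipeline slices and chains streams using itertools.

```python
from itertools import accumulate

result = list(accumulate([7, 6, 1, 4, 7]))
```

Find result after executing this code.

Step 1: accumulate computes running sums:
  + 7 = 7
  + 6 = 13
  + 1 = 14
  + 4 = 18
  + 7 = 25
Therefore result = [7, 13, 14, 18, 25].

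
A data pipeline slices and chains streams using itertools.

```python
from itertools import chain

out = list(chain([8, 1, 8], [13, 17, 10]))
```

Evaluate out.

Step 1: chain() concatenates iterables: [8, 1, 8] + [13, 17, 10].
Therefore out = [8, 1, 8, 13, 17, 10].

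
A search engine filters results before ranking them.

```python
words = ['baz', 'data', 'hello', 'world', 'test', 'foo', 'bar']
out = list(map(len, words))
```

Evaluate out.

Step 1: Map len() to each word:
  'baz' -> 3
  'data' -> 4
  'hello' -> 5
  'world' -> 5
  'test' -> 4
  'foo' -> 3
  'bar' -> 3
Therefore out = [3, 4, 5, 5, 4, 3, 3].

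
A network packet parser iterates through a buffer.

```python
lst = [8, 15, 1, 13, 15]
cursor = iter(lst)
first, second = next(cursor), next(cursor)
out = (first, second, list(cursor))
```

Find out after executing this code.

Step 1: Create iterator over [8, 15, 1, 13, 15].
Step 2: first = 8, second = 15.
Step 3: Remaining elements: [1, 13, 15].
Therefore out = (8, 15, [1, 13, 15]).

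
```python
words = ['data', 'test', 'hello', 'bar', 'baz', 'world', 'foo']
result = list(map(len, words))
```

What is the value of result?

Step 1: Map len() to each word:
  'data' -> 4
  'test' -> 4
  'hello' -> 5
  'bar' -> 3
  'baz' -> 3
  'world' -> 5
  'foo' -> 3
Therefore result = [4, 4, 5, 3, 3, 5, 3].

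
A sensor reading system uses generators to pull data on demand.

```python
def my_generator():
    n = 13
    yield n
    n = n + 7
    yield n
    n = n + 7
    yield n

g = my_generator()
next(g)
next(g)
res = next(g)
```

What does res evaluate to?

Step 1: Trace through generator execution:
  Yield 1: n starts at 13, yield 13
  Yield 2: n = 13 + 7 = 20, yield 20
  Yield 3: n = 20 + 7 = 27, yield 27
Step 2: First next() gets 13, second next() gets the second value, third next() yields 27.
Therefore res = 27.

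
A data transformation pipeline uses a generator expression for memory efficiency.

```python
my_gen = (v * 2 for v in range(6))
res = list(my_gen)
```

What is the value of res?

Step 1: For each v in range(6), compute v*2:
  v=0: 0*2 = 0
  v=1: 1*2 = 2
  v=2: 2*2 = 4
  v=3: 3*2 = 6
  v=4: 4*2 = 8
  v=5: 5*2 = 10
Therefore res = [0, 2, 4, 6, 8, 10].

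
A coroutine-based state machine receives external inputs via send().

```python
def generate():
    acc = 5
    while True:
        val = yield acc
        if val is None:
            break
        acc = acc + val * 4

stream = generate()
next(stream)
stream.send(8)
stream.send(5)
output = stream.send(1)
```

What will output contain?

Step 1: next() -> yield acc=5.
Step 2: send(8) -> val=8, acc = 5 + 8*4 = 37, yield 37.
Step 3: send(5) -> val=5, acc = 37 + 5*4 = 57, yield 57.
Step 4: send(1) -> val=1, acc = 57 + 1*4 = 61, yield 61.
Therefore output = 61.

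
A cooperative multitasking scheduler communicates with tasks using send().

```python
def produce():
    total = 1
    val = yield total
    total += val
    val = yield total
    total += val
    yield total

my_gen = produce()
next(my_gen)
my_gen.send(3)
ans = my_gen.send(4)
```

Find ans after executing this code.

Step 1: next() -> yield total=1.
Step 2: send(3) -> val=3, total = 1+3 = 4, yield 4.
Step 3: send(4) -> val=4, total = 4+4 = 8, yield 8.
Therefore ans = 8.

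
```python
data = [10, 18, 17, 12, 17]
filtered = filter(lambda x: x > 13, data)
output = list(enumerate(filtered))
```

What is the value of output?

Step 1: Filter [10, 18, 17, 12, 17] for > 13: [18, 17, 17].
Step 2: enumerate re-indexes from 0: [(0, 18), (1, 17), (2, 17)].
Therefore output = [(0, 18), (1, 17), (2, 17)].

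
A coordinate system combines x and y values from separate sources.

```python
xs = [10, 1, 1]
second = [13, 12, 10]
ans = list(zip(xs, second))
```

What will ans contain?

Step 1: zip pairs elements at same index:
  Index 0: (10, 13)
  Index 1: (1, 12)
  Index 2: (1, 10)
Therefore ans = [(10, 13), (1, 12), (1, 10)].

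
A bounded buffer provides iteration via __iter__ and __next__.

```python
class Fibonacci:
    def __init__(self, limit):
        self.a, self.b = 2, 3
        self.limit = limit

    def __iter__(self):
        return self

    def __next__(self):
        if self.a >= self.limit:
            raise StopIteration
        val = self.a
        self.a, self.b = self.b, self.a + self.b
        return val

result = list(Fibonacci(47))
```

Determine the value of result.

Step 1: Fibonacci-like sequence (a=2, b=3) until >= 47:
  Yield 2, then a,b = 3,5
  Yield 3, then a,b = 5,8
  Yield 5, then a,b = 8,13
  Yield 8, then a,b = 13,21
  Yield 13, then a,b = 21,34
  Yield 21, then a,b = 34,55
  Yield 34, then a,b = 55,89
Step 2: 55 >= 47, stop.
Therefore result = [2, 3, 5, 8, 13, 21, 34].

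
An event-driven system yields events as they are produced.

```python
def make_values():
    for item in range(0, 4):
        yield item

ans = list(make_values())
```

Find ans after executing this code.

Step 1: The generator yields each value from range(0, 4).
Step 2: list() consumes all yields: [0, 1, 2, 3].
Therefore ans = [0, 1, 2, 3].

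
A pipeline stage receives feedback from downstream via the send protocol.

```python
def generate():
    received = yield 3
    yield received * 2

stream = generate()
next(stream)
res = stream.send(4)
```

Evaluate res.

Step 1: next(stream) advances to first yield, producing 3.
Step 2: send(4) resumes, received = 4.
Step 3: yield received * 2 = 4 * 2 = 8.
Therefore res = 8.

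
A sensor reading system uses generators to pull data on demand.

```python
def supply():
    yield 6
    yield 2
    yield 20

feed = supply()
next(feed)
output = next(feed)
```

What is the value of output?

Step 1: supply() creates a generator.
Step 2: next(feed) yields 6 (consumed and discarded).
Step 3: next(feed) yields 2, assigned to output.
Therefore output = 2.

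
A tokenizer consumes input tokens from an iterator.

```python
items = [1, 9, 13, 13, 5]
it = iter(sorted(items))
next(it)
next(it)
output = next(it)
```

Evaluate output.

Step 1: sorted([1, 9, 13, 13, 5]) = [1, 5, 9, 13, 13].
Step 2: Create iterator and skip 2 elements.
Step 3: next() returns 9.
Therefore output = 9.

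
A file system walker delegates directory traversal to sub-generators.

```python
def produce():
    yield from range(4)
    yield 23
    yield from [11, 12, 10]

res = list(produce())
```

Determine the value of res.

Step 1: Trace yields in order:
  yield 0
  yield 1
  yield 2
  yield 3
  yield 23
  yield 11
  yield 12
  yield 10
Therefore res = [0, 1, 2, 3, 23, 11, 12, 10].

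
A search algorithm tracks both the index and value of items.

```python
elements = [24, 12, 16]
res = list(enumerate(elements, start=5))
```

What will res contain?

Step 1: enumerate with start=5:
  (5, 24)
  (6, 12)
  (7, 16)
Therefore res = [(5, 24), (6, 12), (7, 16)].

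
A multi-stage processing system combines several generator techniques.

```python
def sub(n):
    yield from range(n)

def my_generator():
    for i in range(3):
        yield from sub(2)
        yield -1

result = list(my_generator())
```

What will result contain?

Step 1: For each i in range(3):
  i=0: yield from sub(2) -> [0, 1], then yield -1
  i=1: yield from sub(2) -> [0, 1], then yield -1
  i=2: yield from sub(2) -> [0, 1], then yield -1
Therefore result = [0, 1, -1, 0, 1, -1, 0, 1, -1].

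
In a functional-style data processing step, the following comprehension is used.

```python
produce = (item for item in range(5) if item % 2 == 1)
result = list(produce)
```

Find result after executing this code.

Step 1: Filter range(5) keeping only odd values:
  item=0: even, excluded
  item=1: odd, included
  item=2: even, excluded
  item=3: odd, included
  item=4: even, excluded
Therefore result = [1, 3].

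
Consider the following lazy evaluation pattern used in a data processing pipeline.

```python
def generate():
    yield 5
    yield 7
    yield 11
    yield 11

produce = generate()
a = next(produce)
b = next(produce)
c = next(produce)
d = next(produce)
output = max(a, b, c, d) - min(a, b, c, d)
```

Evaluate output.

Step 1: Create generator and consume all values:
  a = next(produce) = 5
  b = next(produce) = 7
  c = next(produce) = 11
  d = next(produce) = 11
Step 2: max = 11, min = 5, output = 11 - 5 = 6.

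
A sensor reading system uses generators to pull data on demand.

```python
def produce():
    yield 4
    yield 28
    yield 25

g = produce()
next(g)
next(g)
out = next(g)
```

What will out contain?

Step 1: produce() creates a generator.
Step 2: next(g) yields 4 (consumed and discarded).
Step 3: next(g) yields 28 (consumed and discarded).
Step 4: next(g) yields 25, assigned to out.
Therefore out = 25.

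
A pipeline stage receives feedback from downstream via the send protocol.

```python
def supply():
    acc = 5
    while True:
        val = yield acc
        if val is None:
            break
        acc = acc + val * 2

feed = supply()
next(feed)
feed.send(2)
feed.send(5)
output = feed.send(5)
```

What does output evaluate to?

Step 1: next() -> yield acc=5.
Step 2: send(2) -> val=2, acc = 5 + 2*2 = 9, yield 9.
Step 3: send(5) -> val=5, acc = 9 + 5*2 = 19, yield 19.
Step 4: send(5) -> val=5, acc = 19 + 5*2 = 29, yield 29.
Therefore output = 29.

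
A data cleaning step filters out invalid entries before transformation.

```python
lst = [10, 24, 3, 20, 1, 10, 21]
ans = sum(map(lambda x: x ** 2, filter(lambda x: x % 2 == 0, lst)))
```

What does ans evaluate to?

Step 1: Filter even numbers from [10, 24, 3, 20, 1, 10, 21]: [10, 24, 20, 10]
Step 2: Square each: [100, 576, 400, 100]
Step 3: Sum = 1176.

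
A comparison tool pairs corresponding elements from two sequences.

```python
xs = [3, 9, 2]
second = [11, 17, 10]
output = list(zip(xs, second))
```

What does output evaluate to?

Step 1: zip pairs elements at same index:
  Index 0: (3, 11)
  Index 1: (9, 17)
  Index 2: (2, 10)
Therefore output = [(3, 11), (9, 17), (2, 10)].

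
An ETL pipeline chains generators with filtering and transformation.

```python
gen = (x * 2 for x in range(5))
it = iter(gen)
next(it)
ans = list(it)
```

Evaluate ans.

Step 1: Generator produces [0, 2, 4, 6, 8].
Step 2: next(it) consumes first element (0).
Step 3: list(it) collects remaining: [2, 4, 6, 8].
Therefore ans = [2, 4, 6, 8].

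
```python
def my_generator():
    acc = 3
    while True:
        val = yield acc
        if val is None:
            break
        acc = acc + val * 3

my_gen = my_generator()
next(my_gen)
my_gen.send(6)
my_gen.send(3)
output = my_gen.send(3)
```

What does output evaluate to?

Step 1: next() -> yield acc=3.
Step 2: send(6) -> val=6, acc = 3 + 6*3 = 21, yield 21.
Step 3: send(3) -> val=3, acc = 21 + 3*3 = 30, yield 30.
Step 4: send(3) -> val=3, acc = 30 + 3*3 = 39, yield 39.
Therefore output = 39.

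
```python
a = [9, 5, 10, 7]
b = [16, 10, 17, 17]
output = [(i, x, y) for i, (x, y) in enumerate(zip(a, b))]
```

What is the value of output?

Step 1: enumerate(zip(a, b)) gives index with paired elements:
  i=0: (9, 16)
  i=1: (5, 10)
  i=2: (10, 17)
  i=3: (7, 17)
Therefore output = [(0, 9, 16), (1, 5, 10), (2, 10, 17), (3, 7, 17)].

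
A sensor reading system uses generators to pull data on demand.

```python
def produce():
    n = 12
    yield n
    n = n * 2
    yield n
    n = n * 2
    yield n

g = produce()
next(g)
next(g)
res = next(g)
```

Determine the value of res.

Step 1: Trace through generator execution:
  Yield 1: n starts at 12, yield 12
  Yield 2: n = 12 * 2 = 24, yield 24
  Yield 3: n = 24 * 2 = 48, yield 48
Step 2: First next() gets 12, second next() gets the second value, third next() yields 48.
Therefore res = 48.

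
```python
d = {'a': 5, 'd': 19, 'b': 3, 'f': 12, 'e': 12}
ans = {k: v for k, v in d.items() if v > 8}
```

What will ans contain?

Step 1: Filter items where value > 8:
  'a': 5 <= 8: removed
  'd': 19 > 8: kept
  'b': 3 <= 8: removed
  'f': 12 > 8: kept
  'e': 12 > 8: kept
Therefore ans = {'d': 19, 'f': 12, 'e': 12}.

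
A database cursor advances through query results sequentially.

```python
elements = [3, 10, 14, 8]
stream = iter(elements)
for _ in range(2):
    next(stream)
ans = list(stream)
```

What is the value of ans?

Step 1: Create iterator over [3, 10, 14, 8].
Step 2: Advance 2 positions (consuming [3, 10]).
Step 3: list() collects remaining elements: [14, 8].
Therefore ans = [14, 8].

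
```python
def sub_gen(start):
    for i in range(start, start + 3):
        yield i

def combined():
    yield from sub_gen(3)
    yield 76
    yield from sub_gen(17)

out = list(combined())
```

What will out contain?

Step 1: combined() delegates to sub_gen(3):
  yield 3
  yield 4
  yield 5
Step 2: yield 76
Step 3: Delegates to sub_gen(17):
  yield 17
  yield 18
  yield 19
Therefore out = [3, 4, 5, 76, 17, 18, 19].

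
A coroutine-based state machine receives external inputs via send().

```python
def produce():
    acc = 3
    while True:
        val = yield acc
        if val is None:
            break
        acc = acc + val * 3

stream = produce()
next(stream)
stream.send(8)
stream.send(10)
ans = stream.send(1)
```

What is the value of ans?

Step 1: next() -> yield acc=3.
Step 2: send(8) -> val=8, acc = 3 + 8*3 = 27, yield 27.
Step 3: send(10) -> val=10, acc = 27 + 10*3 = 57, yield 57.
Step 4: send(1) -> val=1, acc = 57 + 1*3 = 60, yield 60.
Therefore ans = 60.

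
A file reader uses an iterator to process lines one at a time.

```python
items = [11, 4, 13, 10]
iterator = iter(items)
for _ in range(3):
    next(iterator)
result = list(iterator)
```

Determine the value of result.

Step 1: Create iterator over [11, 4, 13, 10].
Step 2: Advance 3 positions (consuming [11, 4, 13]).
Step 3: list() collects remaining elements: [10].
Therefore result = [10].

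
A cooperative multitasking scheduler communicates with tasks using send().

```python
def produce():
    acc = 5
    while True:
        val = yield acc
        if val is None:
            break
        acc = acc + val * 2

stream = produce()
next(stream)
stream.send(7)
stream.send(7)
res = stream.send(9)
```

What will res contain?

Step 1: next() -> yield acc=5.
Step 2: send(7) -> val=7, acc = 5 + 7*2 = 19, yield 19.
Step 3: send(7) -> val=7, acc = 19 + 7*2 = 33, yield 33.
Step 4: send(9) -> val=9, acc = 33 + 9*2 = 51, yield 51.
Therefore res = 51.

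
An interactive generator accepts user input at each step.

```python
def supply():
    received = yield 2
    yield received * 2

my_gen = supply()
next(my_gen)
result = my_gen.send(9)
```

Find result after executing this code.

Step 1: next(my_gen) advances to first yield, producing 2.
Step 2: send(9) resumes, received = 9.
Step 3: yield received * 2 = 9 * 2 = 18.
Therefore result = 18.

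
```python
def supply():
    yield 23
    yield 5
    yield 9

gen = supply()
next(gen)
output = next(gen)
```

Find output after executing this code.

Step 1: supply() creates a generator.
Step 2: next(gen) yields 23 (consumed and discarded).
Step 3: next(gen) yields 5, assigned to output.
Therefore output = 5.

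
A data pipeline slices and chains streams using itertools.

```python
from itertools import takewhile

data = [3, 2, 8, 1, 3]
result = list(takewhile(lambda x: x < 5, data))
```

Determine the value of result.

Step 1: takewhile stops at first element >= 5:
  3 < 5: take
  2 < 5: take
  8 >= 5: stop
Therefore result = [3, 2].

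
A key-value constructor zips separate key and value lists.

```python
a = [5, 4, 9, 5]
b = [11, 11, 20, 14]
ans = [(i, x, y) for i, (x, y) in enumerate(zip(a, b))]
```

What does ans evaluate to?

Step 1: enumerate(zip(a, b)) gives index with paired elements:
  i=0: (5, 11)
  i=1: (4, 11)
  i=2: (9, 20)
  i=3: (5, 14)
Therefore ans = [(0, 5, 11), (1, 4, 11), (2, 9, 20), (3, 5, 14)].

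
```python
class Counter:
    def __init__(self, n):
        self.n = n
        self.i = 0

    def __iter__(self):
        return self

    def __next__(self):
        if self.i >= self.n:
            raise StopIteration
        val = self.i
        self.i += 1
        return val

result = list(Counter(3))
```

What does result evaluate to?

Step 1: Counter(3) creates an iterator counting 0 to 2.
Step 2: list() consumes all values: [0, 1, 2].
Therefore result = [0, 1, 2].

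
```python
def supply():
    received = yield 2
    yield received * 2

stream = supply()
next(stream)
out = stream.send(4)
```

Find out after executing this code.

Step 1: next(stream) advances to first yield, producing 2.
Step 2: send(4) resumes, received = 4.
Step 3: yield received * 2 = 4 * 2 = 8.
Therefore out = 8.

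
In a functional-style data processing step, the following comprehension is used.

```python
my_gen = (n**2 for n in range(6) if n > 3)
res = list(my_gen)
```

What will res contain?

Step 1: For range(6), keep n > 3, then square:
  n=0: 0 <= 3, excluded
  n=1: 1 <= 3, excluded
  n=2: 2 <= 3, excluded
  n=3: 3 <= 3, excluded
  n=4: 4 > 3, yield 4**2 = 16
  n=5: 5 > 3, yield 5**2 = 25
Therefore res = [16, 25].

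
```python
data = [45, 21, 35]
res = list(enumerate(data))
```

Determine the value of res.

Step 1: enumerate pairs each element with its index:
  (0, 45)
  (1, 21)
  (2, 35)
Therefore res = [(0, 45), (1, 21), (2, 35)].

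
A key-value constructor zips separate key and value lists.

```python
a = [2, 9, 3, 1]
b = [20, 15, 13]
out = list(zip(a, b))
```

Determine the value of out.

Step 1: zip stops at shortest (len(a)=4, len(b)=3):
  Index 0: (2, 20)
  Index 1: (9, 15)
  Index 2: (3, 13)
Step 2: Last element of a (1) has no pair, dropped.
Therefore out = [(2, 20), (9, 15), (3, 13)].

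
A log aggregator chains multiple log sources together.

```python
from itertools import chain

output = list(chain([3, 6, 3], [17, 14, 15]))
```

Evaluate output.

Step 1: chain() concatenates iterables: [3, 6, 3] + [17, 14, 15].
Therefore output = [3, 6, 3, 17, 14, 15].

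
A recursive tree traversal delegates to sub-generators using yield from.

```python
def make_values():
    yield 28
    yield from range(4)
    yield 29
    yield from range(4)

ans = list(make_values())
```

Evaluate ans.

Step 1: Trace yields in order:
  yield 28
  yield 0
  yield 1
  yield 2
  yield 3
  yield 29
  yield 0
  yield 1
  yield 2
  yield 3
Therefore ans = [28, 0, 1, 2, 3, 29, 0, 1, 2, 3].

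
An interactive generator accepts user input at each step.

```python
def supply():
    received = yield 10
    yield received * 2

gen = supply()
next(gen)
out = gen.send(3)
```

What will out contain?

Step 1: next(gen) advances to first yield, producing 10.
Step 2: send(3) resumes, received = 3.
Step 3: yield received * 2 = 3 * 2 = 6.
Therefore out = 6.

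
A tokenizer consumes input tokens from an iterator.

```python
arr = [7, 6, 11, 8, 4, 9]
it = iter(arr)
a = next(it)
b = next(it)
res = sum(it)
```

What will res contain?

Step 1: Create iterator over [7, 6, 11, 8, 4, 9].
Step 2: a = next() = 7, b = next() = 6.
Step 3: sum() of remaining [11, 8, 4, 9] = 32.
Therefore res = 32.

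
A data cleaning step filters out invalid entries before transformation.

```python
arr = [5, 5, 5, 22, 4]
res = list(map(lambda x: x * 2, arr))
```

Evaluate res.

Step 1: Apply lambda x: x * 2 to each element:
  5 -> 10
  5 -> 10
  5 -> 10
  22 -> 44
  4 -> 8
Therefore res = [10, 10, 10, 44, 8].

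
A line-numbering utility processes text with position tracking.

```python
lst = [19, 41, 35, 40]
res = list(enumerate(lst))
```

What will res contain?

Step 1: enumerate pairs each element with its index:
  (0, 19)
  (1, 41)
  (2, 35)
  (3, 40)
Therefore res = [(0, 19), (1, 41), (2, 35), (3, 40)].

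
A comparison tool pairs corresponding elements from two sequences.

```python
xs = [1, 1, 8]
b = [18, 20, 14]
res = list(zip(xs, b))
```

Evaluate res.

Step 1: zip pairs elements at same index:
  Index 0: (1, 18)
  Index 1: (1, 20)
  Index 2: (8, 14)
Therefore res = [(1, 18), (1, 20), (8, 14)].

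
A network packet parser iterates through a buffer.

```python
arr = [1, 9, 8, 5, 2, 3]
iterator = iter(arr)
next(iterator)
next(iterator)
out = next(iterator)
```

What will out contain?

Step 1: Create iterator over [1, 9, 8, 5, 2, 3].
Step 2: next() consumes 1.
Step 3: next() consumes 9.
Step 4: next() returns 8.
Therefore out = 8.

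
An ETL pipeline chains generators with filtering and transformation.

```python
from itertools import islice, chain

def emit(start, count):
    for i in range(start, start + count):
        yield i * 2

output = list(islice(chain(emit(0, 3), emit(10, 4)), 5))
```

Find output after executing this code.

Step 1: emit(0, 3) yields [0, 2, 4].
Step 2: emit(10, 4) yields [20, 22, 24, 26].
Step 3: chain concatenates: [0, 2, 4, 20, 22, 24, 26].
Step 4: islice takes first 5: [0, 2, 4, 20, 22].
Therefore output = [0, 2, 4, 20, 22].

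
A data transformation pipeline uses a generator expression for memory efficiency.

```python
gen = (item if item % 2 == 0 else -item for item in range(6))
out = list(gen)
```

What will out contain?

Step 1: For each item in range(6), yield item if even, else -item:
  item=0: even, yield 0
  item=1: odd, yield -1
  item=2: even, yield 2
  item=3: odd, yield -3
  item=4: even, yield 4
  item=5: odd, yield -5
Therefore out = [0, -1, 2, -3, 4, -5].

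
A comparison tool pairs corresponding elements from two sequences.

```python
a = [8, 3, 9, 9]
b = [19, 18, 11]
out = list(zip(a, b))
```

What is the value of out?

Step 1: zip stops at shortest (len(a)=4, len(b)=3):
  Index 0: (8, 19)
  Index 1: (3, 18)
  Index 2: (9, 11)
Step 2: Last element of a (9) has no pair, dropped.
Therefore out = [(8, 19), (3, 18), (9, 11)].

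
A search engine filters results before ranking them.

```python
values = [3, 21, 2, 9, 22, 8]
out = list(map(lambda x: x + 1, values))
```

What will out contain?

Step 1: Apply lambda x: x + 1 to each element:
  3 -> 4
  21 -> 22
  2 -> 3
  9 -> 10
  22 -> 23
  8 -> 9
Therefore out = [4, 22, 3, 10, 23, 9].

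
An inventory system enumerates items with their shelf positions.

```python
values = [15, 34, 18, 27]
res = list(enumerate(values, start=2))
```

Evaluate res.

Step 1: enumerate with start=2:
  (2, 15)
  (3, 34)
  (4, 18)
  (5, 27)
Therefore res = [(2, 15), (3, 34), (4, 18), (5, 27)].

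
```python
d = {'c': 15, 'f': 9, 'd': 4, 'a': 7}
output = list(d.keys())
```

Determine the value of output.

Step 1: d.keys() returns the dictionary keys in insertion order.
Therefore output = ['c', 'f', 'd', 'a'].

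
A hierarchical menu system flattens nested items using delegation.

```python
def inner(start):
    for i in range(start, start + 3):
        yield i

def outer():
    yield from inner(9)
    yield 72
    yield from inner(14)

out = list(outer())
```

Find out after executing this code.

Step 1: outer() delegates to inner(9):
  yield 9
  yield 10
  yield 11
Step 2: yield 72
Step 3: Delegates to inner(14):
  yield 14
  yield 15
  yield 16
Therefore out = [9, 10, 11, 72, 14, 15, 16].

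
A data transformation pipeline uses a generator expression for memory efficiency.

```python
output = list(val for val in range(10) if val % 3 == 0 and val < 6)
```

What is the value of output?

Step 1: Filter range(10) where val % 3 == 0 and val < 6:
  val=0: both conditions met, included
  val=1: excluded (1 % 3 != 0)
  val=2: excluded (2 % 3 != 0)
  val=3: both conditions met, included
  val=4: excluded (4 % 3 != 0)
  val=5: excluded (5 % 3 != 0)
  val=6: excluded (6 >= 6)
  val=7: excluded (7 % 3 != 0, 7 >= 6)
  val=8: excluded (8 % 3 != 0, 8 >= 6)
  val=9: excluded (9 >= 6)
Therefore output = [0, 3].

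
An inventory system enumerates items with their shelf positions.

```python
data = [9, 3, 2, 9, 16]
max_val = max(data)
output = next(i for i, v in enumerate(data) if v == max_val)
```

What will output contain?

Step 1: max([9, 3, 2, 9, 16]) = 16.
Step 2: Find first index where value == 16:
  Index 0: 9 != 16
  Index 1: 3 != 16
  Index 2: 2 != 16
  Index 3: 9 != 16
  Index 4: 16 == 16, found!
Therefore output = 4.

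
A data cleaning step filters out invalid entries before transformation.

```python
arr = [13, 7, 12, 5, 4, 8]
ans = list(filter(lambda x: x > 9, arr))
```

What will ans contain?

Step 1: Filter elements > 9:
  13: kept
  7: removed
  12: kept
  5: removed
  4: removed
  8: removed
Therefore ans = [13, 12].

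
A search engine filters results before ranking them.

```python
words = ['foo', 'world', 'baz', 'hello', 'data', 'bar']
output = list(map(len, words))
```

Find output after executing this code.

Step 1: Map len() to each word:
  'foo' -> 3
  'world' -> 5
  'baz' -> 3
  'hello' -> 5
  'data' -> 4
  'bar' -> 3
Therefore output = [3, 5, 3, 5, 4, 3].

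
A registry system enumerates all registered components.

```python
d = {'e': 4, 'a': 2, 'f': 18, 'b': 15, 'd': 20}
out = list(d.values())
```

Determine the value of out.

Step 1: d.values() returns the dictionary values in insertion order.
Therefore out = [4, 2, 18, 15, 20].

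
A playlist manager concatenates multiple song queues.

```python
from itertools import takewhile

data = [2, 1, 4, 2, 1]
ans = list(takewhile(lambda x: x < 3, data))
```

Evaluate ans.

Step 1: takewhile stops at first element >= 3:
  2 < 3: take
  1 < 3: take
  4 >= 3: stop
Therefore ans = [2, 1].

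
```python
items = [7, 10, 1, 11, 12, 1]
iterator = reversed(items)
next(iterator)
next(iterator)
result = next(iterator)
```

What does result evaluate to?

Step 1: reversed([7, 10, 1, 11, 12, 1]) gives iterator: [1, 12, 11, 1, 10, 7].
Step 2: First next() = 1, second next() = 12.
Step 3: Third next() = 11.
Therefore result = 11.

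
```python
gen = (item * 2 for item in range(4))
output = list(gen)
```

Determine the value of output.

Step 1: For each item in range(4), compute item*2:
  item=0: 0*2 = 0
  item=1: 1*2 = 2
  item=2: 2*2 = 4
  item=3: 3*2 = 6
Therefore output = [0, 2, 4, 6].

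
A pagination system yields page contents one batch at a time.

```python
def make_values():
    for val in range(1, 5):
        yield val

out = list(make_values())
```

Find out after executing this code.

Step 1: The generator yields each value from range(1, 5).
Step 2: list() consumes all yields: [1, 2, 3, 4].
Therefore out = [1, 2, 3, 4].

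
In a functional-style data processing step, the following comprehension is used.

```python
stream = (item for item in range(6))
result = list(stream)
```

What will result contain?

Step 1: Generator expression iterates range(6): [0, 1, 2, 3, 4, 5].
Step 2: list() collects all values.
Therefore result = [0, 1, 2, 3, 4, 5].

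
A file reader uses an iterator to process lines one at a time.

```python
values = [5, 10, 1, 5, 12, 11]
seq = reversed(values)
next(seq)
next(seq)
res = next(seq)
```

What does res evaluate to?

Step 1: reversed([5, 10, 1, 5, 12, 11]) gives iterator: [11, 12, 5, 1, 10, 5].
Step 2: First next() = 11, second next() = 12.
Step 3: Third next() = 5.
Therefore res = 5.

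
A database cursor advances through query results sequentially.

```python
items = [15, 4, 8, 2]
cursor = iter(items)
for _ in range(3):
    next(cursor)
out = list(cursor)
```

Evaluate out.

Step 1: Create iterator over [15, 4, 8, 2].
Step 2: Advance 3 positions (consuming [15, 4, 8]).
Step 3: list() collects remaining elements: [2].
Therefore out = [2].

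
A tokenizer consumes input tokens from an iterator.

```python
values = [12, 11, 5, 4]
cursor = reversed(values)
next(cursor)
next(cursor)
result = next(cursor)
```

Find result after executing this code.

Step 1: reversed([12, 11, 5, 4]) gives iterator: [4, 5, 11, 12].
Step 2: First next() = 4, second next() = 5.
Step 3: Third next() = 11.
Therefore result = 11.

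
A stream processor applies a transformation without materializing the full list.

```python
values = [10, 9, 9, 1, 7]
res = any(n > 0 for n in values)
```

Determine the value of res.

Step 1: Check n > 0 for each element in [10, 9, 9, 1, 7]:
  10 > 0: True
  9 > 0: True
  9 > 0: True
  1 > 0: True
  7 > 0: True
Step 2: any() returns True.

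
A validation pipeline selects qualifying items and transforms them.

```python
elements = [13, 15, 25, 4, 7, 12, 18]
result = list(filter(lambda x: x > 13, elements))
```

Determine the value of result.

Step 1: Filter elements > 13:
  13: removed
  15: kept
  25: kept
  4: removed
  7: removed
  12: removed
  18: kept
Therefore result = [15, 25, 18].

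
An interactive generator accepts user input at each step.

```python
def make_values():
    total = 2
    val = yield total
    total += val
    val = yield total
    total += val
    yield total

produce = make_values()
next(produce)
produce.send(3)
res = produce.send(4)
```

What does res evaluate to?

Step 1: next() -> yield total=2.
Step 2: send(3) -> val=3, total = 2+3 = 5, yield 5.
Step 3: send(4) -> val=4, total = 5+4 = 9, yield 9.
Therefore res = 9.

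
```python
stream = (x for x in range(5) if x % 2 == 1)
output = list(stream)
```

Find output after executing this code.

Step 1: Filter range(5) keeping only odd values:
  x=0: even, excluded
  x=1: odd, included
  x=2: even, excluded
  x=3: odd, included
  x=4: even, excluded
Therefore output = [1, 3].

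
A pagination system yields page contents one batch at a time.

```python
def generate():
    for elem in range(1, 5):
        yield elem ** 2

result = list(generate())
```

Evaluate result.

Step 1: For each elem in range(1, 5), yield elem**2:
  elem=1: yield 1**2 = 1
  elem=2: yield 2**2 = 4
  elem=3: yield 3**2 = 9
  elem=4: yield 4**2 = 16
Therefore result = [1, 4, 9, 16].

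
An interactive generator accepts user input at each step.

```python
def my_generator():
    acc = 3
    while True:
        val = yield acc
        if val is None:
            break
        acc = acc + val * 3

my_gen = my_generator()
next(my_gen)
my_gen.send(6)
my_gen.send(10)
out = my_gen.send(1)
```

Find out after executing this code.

Step 1: next() -> yield acc=3.
Step 2: send(6) -> val=6, acc = 3 + 6*3 = 21, yield 21.
Step 3: send(10) -> val=10, acc = 21 + 10*3 = 51, yield 51.
Step 4: send(1) -> val=1, acc = 51 + 1*3 = 54, yield 54.
Therefore out = 54.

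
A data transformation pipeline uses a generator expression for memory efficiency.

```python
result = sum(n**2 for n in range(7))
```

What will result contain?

Step 1: Compute n**2 for each n in range(7):
  n=0: 0**2 = 0
  n=1: 1**2 = 1
  n=2: 2**2 = 4
  n=3: 3**2 = 9
  n=4: 4**2 = 16
  n=5: 5**2 = 25
  n=6: 6**2 = 36
Step 2: sum = 0 + 1 + 4 + 9 + 16 + 25 + 36 = 91.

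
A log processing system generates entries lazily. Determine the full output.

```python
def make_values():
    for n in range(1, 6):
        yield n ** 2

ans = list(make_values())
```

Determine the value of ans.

Step 1: For each n in range(1, 6), yield n**2:
  n=1: yield 1**2 = 1
  n=2: yield 2**2 = 4
  n=3: yield 3**2 = 9
  n=4: yield 4**2 = 16
  n=5: yield 5**2 = 25
Therefore ans = [1, 4, 9, 16, 25].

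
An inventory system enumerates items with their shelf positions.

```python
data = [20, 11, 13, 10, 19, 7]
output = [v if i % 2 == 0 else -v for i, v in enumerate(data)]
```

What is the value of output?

Step 1: For each (i, v), keep v if i is even, negate if odd:
  i=0 (even): keep 20
  i=1 (odd): negate to -11
  i=2 (even): keep 13
  i=3 (odd): negate to -10
  i=4 (even): keep 19
  i=5 (odd): negate to -7
Therefore output = [20, -11, 13, -10, 19, -7].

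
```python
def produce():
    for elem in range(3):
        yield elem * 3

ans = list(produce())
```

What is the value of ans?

Step 1: For each elem in range(3), yield elem * 3:
  elem=0: yield 0 * 3 = 0
  elem=1: yield 1 * 3 = 3
  elem=2: yield 2 * 3 = 6
Therefore ans = [0, 3, 6].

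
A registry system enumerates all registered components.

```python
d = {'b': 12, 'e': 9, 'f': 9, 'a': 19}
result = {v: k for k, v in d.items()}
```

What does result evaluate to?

Step 1: Invert dict (swap keys and values):
  'b': 12 -> 12: 'b'
  'e': 9 -> 9: 'e'
  'f': 9 -> 9: 'f'
  'a': 19 -> 19: 'a'
Therefore result = {12: 'b', 9: 'f', 19: 'a'}.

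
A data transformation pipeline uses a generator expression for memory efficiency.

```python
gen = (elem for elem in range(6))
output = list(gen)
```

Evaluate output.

Step 1: Generator expression iterates range(6): [0, 1, 2, 3, 4, 5].
Step 2: list() collects all values.
Therefore output = [0, 1, 2, 3, 4, 5].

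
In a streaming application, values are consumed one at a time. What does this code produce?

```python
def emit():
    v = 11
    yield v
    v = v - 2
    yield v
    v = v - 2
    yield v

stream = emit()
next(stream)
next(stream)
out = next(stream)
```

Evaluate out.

Step 1: Trace through generator execution:
  Yield 1: v starts at 11, yield 11
  Yield 2: v = 11 - 2 = 9, yield 9
  Yield 3: v = 9 - 2 = 7, yield 7
Step 2: First next() gets 11, second next() gets the second value, third next() yields 7.
Therefore out = 7.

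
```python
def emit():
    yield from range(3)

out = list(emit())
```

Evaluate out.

Step 1: yield from delegates to the iterable, yielding each element.
Step 2: Collected values: [0, 1, 2].
Therefore out = [0, 1, 2].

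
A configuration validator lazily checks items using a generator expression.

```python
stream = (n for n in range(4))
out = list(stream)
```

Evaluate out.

Step 1: Generator expression iterates range(4): [0, 1, 2, 3].
Step 2: list() collects all values.
Therefore out = [0, 1, 2, 3].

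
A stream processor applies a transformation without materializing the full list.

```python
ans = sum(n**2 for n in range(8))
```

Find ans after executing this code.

Step 1: Compute n**2 for each n in range(8):
  n=0: 0**2 = 0
  n=1: 1**2 = 1
  n=2: 2**2 = 4
  n=3: 3**2 = 9
  n=4: 4**2 = 16
  n=5: 5**2 = 25
  n=6: 6**2 = 36
  n=7: 7**2 = 49
Step 2: sum = 0 + 1 + 4 + 9 + 16 + 25 + 36 + 49 = 140.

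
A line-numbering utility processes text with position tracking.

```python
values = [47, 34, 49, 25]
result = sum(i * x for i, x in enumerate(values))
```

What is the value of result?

Step 1: Compute i * x for each (i, x) in enumerate([47, 34, 49, 25]):
  i=0, x=47: 0*47 = 0
  i=1, x=34: 1*34 = 34
  i=2, x=49: 2*49 = 98
  i=3, x=25: 3*25 = 75
Step 2: sum = 0 + 34 + 98 + 75 = 207.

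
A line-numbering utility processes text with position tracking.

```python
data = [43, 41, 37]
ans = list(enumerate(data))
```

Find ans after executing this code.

Step 1: enumerate pairs each element with its index:
  (0, 43)
  (1, 41)
  (2, 37)
Therefore ans = [(0, 43), (1, 41), (2, 37)].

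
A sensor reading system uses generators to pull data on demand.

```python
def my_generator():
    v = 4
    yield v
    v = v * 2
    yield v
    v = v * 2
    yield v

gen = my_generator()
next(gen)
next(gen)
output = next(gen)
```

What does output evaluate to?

Step 1: Trace through generator execution:
  Yield 1: v starts at 4, yield 4
  Yield 2: v = 4 * 2 = 8, yield 8
  Yield 3: v = 8 * 2 = 16, yield 16
Step 2: First next() gets 4, second next() gets the second value, third next() yields 16.
Therefore output = 16.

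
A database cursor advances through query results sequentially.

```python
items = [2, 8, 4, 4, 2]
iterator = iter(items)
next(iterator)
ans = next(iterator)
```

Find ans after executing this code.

Step 1: Create iterator over [2, 8, 4, 4, 2].
Step 2: next() consumes 2.
Step 3: next() returns 8.
Therefore ans = 8.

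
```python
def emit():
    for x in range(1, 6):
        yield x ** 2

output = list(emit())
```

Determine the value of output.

Step 1: For each x in range(1, 6), yield x**2:
  x=1: yield 1**2 = 1
  x=2: yield 2**2 = 4
  x=3: yield 3**2 = 9
  x=4: yield 4**2 = 16
  x=5: yield 5**2 = 25
Therefore output = [1, 4, 9, 16, 25].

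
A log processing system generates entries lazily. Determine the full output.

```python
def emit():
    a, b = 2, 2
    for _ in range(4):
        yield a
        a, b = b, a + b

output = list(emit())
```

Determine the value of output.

Step 1: Fibonacci-like sequence starting with a=2, b=2:
  Iteration 1: yield a=2, then a,b = 2,4
  Iteration 2: yield a=2, then a,b = 4,6
  Iteration 3: yield a=4, then a,b = 6,10
  Iteration 4: yield a=6, then a,b = 10,16
Therefore output = [2, 2, 4, 6].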